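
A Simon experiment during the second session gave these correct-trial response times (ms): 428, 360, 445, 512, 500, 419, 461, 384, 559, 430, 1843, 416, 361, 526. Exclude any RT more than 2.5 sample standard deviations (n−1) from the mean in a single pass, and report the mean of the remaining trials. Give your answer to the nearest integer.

446 ms

n = 14, ΣRT = 7644, M = 546.000
Σ(x−M)² = 1858950.00; s = √(1858950.00/13) = 378.148
Cutoffs: 546.000 ± 2.5·378.148 → [-399.4, 1491.4]
Outside: 1843 → excluded.
Retained (n=13): Σ = 5801, mean = 5801/13 = 446.231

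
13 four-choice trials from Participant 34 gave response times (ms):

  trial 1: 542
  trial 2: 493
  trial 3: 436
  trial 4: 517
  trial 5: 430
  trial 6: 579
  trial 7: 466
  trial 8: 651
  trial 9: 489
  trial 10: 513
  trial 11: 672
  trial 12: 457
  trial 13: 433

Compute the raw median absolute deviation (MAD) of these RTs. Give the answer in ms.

49 ms

Sorted: 430, 433, 436, 457, 466, 489, 493, 513, 517, 542, 579, 651, 672 → median = 493
|x − 493|: 49, 0, 57, 24, 63, 86, 27, 158, 4, 20, 179, 36, 60
Sorted deviations: 0, 4, 20, 24, 27, 36, 49, 57, 60, 63, 86, 158, 179 → MAD = 49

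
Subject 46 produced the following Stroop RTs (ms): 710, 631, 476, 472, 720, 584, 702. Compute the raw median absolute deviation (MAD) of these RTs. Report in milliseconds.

Sorted: 472, 476, 584, 631, 702, 710, 720 → median = 631
|x − 631|: 79, 0, 155, 159, 89, 47, 71
Sorted deviations: 0, 47, 71, 79, 89, 155, 159 → MAD = 79

79 ms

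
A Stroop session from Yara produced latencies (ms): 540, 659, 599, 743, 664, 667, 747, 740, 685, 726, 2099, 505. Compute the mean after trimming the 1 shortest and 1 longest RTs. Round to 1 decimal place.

Sorted: 505, 540, 599, 659, 664, 667, 685, 726, 740, 743, 747, 2099
Drop lowest 1 (505) and highest 1 (2099)
Remaining (n=10): Σ = 6770, mean = 6770/10 = 677.000

677.0 ms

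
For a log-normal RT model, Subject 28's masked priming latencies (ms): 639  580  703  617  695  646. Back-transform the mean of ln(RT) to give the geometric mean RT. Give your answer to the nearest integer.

ln(RT): 6.4599, 6.3630, 6.5554, 6.4249, 6.5439, 6.4708
Mean ln(RT) = 38.8179/6 = 6.46964
Geometric mean = exp(6.46964) = 645.25 ms

645 ms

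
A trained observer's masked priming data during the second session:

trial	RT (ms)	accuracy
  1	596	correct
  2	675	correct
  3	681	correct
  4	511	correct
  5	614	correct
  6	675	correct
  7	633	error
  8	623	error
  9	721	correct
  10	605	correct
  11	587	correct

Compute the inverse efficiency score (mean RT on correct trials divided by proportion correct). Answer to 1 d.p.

Correct trials (n=9): 596, 675, 681, 511, 614, 675, 721, 605, 587
Mean correct RT = 5665/9 = 629.4444 ms
Proportion correct = 9/11
IES = 629.4444 / (9/11) = 769.321 ms

769.3 ms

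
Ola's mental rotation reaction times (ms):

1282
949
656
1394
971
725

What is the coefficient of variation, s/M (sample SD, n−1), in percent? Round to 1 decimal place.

n = 6, Σ = 5977, M = 996.1667
Σ(x−M)² = 432074.833; s = √(432074.833/5) = 293.9642
CV = 293.9642 / 996.1667 = 0.29510 = 29.510%

29.5%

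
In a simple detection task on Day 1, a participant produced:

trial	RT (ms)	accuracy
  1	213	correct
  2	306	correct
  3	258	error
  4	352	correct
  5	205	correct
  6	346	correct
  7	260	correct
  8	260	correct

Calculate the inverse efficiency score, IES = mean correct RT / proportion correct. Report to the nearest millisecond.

317 ms

Correct trials (n=7): 213, 306, 352, 205, 346, 260, 260
Mean correct RT = 1942/7 = 277.4286 ms
Proportion correct = 7/8
IES = 277.4286 / (7/8) = 317.061 ms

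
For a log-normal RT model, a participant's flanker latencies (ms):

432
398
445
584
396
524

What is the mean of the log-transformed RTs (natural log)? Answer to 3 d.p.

ln(RT): 6.0684, 5.9865, 6.0981, 6.3699, 5.9814, 6.2615
Σ ln(RT) = 36.7658
Mean = 36.7658/6 = 6.12763

6.128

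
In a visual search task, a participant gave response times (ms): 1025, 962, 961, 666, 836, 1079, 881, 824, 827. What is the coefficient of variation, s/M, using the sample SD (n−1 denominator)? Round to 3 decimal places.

n = 9, Σ = 8061, M = 895.6667
Σ(x−M)² = 125380.000; s = √(125380.000/8) = 125.1899
CV = 125.1899 / 895.6667 = 0.13977

0.140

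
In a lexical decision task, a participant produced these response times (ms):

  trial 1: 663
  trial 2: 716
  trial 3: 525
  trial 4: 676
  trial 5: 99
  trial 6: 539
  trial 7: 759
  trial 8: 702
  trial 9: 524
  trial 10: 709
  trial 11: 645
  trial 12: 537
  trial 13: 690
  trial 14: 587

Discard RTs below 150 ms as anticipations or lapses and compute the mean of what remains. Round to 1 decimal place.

Excluded: 99
Retained (n=13): Σ = 8272
Mean = 8272/13 = 636.3077

636.3 ms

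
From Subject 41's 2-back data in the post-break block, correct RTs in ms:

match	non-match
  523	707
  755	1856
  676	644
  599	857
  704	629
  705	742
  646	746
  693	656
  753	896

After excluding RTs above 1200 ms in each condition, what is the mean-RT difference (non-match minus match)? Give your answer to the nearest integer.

62 ms

non-match: exclude 1856
M(match) = 6054/9 = 672.667
M(non-match) = 5877/8 = 734.625
Difference = 734.625 − 672.667 = 61.958 ms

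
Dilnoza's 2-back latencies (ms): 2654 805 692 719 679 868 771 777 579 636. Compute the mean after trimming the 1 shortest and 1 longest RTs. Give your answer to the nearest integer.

Sorted: 579, 636, 679, 692, 719, 771, 777, 805, 868, 2654
Drop lowest 1 (579) and highest 1 (2654)
Remaining (n=8): Σ = 5947, mean = 5947/8 = 743.375

743 ms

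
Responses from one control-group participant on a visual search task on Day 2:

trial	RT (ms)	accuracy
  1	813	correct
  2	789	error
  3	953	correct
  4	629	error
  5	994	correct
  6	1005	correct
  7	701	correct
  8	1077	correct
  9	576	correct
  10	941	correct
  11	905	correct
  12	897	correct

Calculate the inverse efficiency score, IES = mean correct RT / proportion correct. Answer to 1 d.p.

Correct trials (n=10): 813, 953, 994, 1005, 701, 1077, 576, 941, 905, 897
Mean correct RT = 8862/10 = 886.2000 ms
Proportion correct = 10/12
IES = 886.2000 / (10/12) = 1063.440 ms

1063.4 ms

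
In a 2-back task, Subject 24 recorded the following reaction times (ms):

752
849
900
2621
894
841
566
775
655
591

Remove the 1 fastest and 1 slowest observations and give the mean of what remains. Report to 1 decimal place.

Sorted: 566, 591, 655, 752, 775, 841, 849, 894, 900, 2621
Drop lowest 1 (566) and highest 1 (2621)
Remaining (n=8): Σ = 6257, mean = 6257/8 = 782.125

782.1 ms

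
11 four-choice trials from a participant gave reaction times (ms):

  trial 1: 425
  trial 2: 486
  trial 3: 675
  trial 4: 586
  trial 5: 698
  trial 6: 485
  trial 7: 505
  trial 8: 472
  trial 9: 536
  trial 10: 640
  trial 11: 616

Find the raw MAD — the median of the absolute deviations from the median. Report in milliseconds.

Sorted: 425, 472, 485, 486, 505, 536, 586, 616, 640, 675, 698 → median = 536
|x − 536|: 111, 50, 139, 50, 162, 51, 31, 64, 0, 104, 80
Sorted deviations: 0, 31, 50, 50, 51, 64, 80, 104, 111, 139, 162 → MAD = 64

64 ms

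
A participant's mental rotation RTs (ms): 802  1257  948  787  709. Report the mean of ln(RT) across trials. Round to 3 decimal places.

6.782

ln(RT): 6.6871, 7.1365, 6.8544, 6.6682, 6.5639
Σ ln(RT) = 33.9100
Mean = 33.9100/5 = 6.78201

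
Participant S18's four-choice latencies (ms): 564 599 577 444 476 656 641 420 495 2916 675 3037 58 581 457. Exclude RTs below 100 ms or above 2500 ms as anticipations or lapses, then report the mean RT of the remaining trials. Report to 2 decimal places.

548.75 ms

Excluded: 58, 2916, 3037
Retained (n=12): Σ = 6585
Mean = 6585/12 = 548.7500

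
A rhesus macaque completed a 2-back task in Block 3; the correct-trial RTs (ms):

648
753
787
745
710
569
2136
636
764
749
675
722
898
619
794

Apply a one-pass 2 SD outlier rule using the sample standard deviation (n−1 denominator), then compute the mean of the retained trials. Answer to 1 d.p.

719.2 ms

n = 15, ΣRT = 12205, M = 813.667
Σ(x−M)² = 1966965.33; s = √(1966965.33/14) = 374.830
Cutoffs: 813.667 ± 2·374.830 → [64.0, 1563.3]
Outside: 2136 → excluded.
Retained (n=14): Σ = 10069, mean = 10069/14 = 719.214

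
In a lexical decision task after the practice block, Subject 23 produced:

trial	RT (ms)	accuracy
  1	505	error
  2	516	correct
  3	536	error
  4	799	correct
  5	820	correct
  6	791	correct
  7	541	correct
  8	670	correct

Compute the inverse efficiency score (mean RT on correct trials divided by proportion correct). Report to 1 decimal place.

Correct trials (n=6): 516, 799, 820, 791, 541, 670
Mean correct RT = 4137/6 = 689.5000 ms
Proportion correct = 6/8
IES = 689.5000 / (6/8) = 919.333 ms

919.3 ms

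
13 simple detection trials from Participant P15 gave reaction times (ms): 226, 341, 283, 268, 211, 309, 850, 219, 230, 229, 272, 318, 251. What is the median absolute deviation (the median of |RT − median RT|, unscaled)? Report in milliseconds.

41 ms

Sorted: 211, 219, 226, 229, 230, 251, 268, 272, 283, 309, 318, 341, 850 → median = 268
|x − 268|: 42, 73, 15, 0, 57, 41, 582, 49, 38, 39, 4, 50, 17
Sorted deviations: 0, 4, 15, 17, 38, 39, 41, 42, 49, 50, 57, 73, 582 → MAD = 41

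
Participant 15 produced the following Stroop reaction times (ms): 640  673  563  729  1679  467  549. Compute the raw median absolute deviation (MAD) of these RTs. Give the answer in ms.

89 ms

Sorted: 467, 549, 563, 640, 673, 729, 1679 → median = 640
|x − 640|: 0, 33, 77, 89, 1039, 173, 91
Sorted deviations: 0, 33, 77, 89, 91, 173, 1039 → MAD = 89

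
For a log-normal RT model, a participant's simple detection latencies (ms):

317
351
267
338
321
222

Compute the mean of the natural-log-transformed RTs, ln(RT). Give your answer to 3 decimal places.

ln(RT): 5.7589, 5.8608, 5.5872, 5.8230, 5.7714, 5.4027
Σ ln(RT) = 34.2041
Mean = 34.2041/6 = 5.70068

5.701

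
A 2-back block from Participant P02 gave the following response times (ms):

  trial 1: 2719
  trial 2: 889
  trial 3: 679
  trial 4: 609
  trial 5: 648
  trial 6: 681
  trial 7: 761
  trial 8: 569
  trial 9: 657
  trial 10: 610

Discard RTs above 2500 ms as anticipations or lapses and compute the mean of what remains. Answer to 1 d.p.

Excluded: 2719
Retained (n=9): Σ = 6103
Mean = 6103/9 = 678.1111

678.1 ms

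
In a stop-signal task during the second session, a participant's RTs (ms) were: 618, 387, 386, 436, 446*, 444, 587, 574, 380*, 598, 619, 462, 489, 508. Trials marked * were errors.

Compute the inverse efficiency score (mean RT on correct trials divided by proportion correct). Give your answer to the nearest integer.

Correct trials (n=12): 618, 387, 386, 436, 444, 587, 574, 598, 619, 462, 489, 508
Mean correct RT = 6108/12 = 509.0000 ms
Proportion correct = 12/14
IES = 509.0000 / (12/14) = 593.833 ms

594 ms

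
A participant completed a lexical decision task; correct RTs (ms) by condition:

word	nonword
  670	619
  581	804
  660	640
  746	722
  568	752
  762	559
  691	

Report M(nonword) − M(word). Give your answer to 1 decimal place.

M(word) = 4678/7 = 668.286
M(nonword) = 4096/6 = 682.667
Difference = 682.667 − 668.286 = 14.381 ms

14.4 ms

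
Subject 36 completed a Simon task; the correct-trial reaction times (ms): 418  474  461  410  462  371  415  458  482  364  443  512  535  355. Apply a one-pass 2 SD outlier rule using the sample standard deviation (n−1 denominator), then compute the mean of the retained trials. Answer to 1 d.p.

n = 14, ΣRT = 6160, M = 440.000
Σ(x−M)² = 38158.00; s = √(38158.00/13) = 54.178
Cutoffs: 440.000 ± 2·54.178 → [331.6, 548.4]
No RTs fall outside the cutoffs; all 14 retained. Mean = 6160/14 = 440.000

440.0 ms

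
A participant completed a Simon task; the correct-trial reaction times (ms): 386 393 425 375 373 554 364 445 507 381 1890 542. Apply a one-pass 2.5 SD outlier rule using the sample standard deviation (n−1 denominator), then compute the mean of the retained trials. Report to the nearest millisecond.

431 ms

n = 12, ΣRT = 6635, M = 552.917
Σ(x−M)² = 2000732.92; s = √(2000732.92/11) = 426.480
Cutoffs: 552.917 ± 2.5·426.480 → [-513.3, 1619.1]
Outside: 1890 → excluded.
Retained (n=11): Σ = 4745, mean = 4745/11 = 431.364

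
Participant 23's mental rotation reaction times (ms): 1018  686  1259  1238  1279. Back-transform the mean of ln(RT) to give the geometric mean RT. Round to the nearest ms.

ln(RT): 6.9256, 6.5309, 7.1381, 7.1213, 7.1538
Mean ln(RT) = 34.8696/5 = 6.97393
Geometric mean = exp(6.97393) = 1068.41 ms

1068 ms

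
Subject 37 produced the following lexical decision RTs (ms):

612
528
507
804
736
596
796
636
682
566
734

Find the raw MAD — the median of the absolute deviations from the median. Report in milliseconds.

Sorted: 507, 528, 566, 596, 612, 636, 682, 734, 736, 796, 804 → median = 636
|x − 636|: 24, 108, 129, 168, 100, 40, 160, 0, 46, 70, 98
Sorted deviations: 0, 24, 40, 46, 70, 98, 100, 108, 129, 160, 168 → MAD = 98

98 ms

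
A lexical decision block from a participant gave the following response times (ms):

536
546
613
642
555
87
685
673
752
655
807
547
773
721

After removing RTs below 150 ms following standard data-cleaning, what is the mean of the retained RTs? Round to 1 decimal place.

Excluded: 87
Retained (n=13): Σ = 8505
Mean = 8505/13 = 654.2308

654.2 ms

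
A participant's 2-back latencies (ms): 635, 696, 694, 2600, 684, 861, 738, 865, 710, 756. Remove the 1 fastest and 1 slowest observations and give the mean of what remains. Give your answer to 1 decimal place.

Sorted: 635, 684, 694, 696, 710, 738, 756, 861, 865, 2600
Drop lowest 1 (635) and highest 1 (2600)
Remaining (n=8): Σ = 6004, mean = 6004/8 = 750.500

750.5 ms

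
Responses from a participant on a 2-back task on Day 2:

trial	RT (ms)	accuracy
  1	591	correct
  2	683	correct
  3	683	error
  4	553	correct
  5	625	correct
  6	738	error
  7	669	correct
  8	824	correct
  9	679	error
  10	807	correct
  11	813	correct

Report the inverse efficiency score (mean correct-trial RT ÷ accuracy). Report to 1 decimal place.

Correct trials (n=8): 591, 683, 553, 625, 669, 824, 807, 813
Mean correct RT = 5565/8 = 695.6250 ms
Proportion correct = 8/11
IES = 695.6250 / (8/11) = 956.484 ms

956.5 ms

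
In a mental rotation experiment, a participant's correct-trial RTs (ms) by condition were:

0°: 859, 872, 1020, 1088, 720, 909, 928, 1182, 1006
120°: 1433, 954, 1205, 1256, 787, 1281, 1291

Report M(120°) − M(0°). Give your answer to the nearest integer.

M(0°) = 8584/9 = 953.778
M(120°) = 8207/7 = 1172.429
Difference = 1172.429 − 953.778 = 218.651 ms

219 ms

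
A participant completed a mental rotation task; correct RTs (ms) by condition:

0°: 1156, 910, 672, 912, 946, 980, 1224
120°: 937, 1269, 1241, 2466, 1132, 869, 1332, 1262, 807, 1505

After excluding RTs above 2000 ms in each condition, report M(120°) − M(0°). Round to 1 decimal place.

179.0 ms

120°: exclude 2466
M(0°) = 6800/7 = 971.429
M(120°) = 10354/9 = 1150.444
Difference = 1150.444 − 971.429 = 179.016 ms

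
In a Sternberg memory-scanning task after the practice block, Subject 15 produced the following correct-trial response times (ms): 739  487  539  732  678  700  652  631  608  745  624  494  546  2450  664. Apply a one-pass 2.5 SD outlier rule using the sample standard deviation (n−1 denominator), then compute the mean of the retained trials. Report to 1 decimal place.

n = 15, ΣRT = 11289, M = 752.600
Σ(x−M)² = 3186095.60; s = √(3186095.60/14) = 477.052
Cutoffs: 752.600 ± 2.5·477.052 → [-440.0, 1945.2]
Outside: 2450 → excluded.
Retained (n=14): Σ = 8839, mean = 8839/14 = 631.357

631.4 ms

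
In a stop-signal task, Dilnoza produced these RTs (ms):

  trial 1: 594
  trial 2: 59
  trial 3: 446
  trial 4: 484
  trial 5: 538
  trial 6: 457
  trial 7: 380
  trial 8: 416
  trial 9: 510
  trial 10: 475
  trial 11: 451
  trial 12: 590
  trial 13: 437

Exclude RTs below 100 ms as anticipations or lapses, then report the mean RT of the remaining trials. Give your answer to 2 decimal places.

Excluded: 59
Retained (n=12): Σ = 5778
Mean = 5778/12 = 481.5000

481.50 ms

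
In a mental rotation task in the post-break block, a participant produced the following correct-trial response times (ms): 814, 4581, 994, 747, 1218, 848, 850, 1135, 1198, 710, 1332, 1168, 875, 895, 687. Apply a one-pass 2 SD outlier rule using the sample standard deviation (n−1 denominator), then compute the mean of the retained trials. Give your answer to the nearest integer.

962 ms

n = 15, ΣRT = 18052, M = 1203.467
Σ(x−M)² = 12798945.73; s = √(12798945.73/14) = 956.144
Cutoffs: 1203.467 ± 2·956.144 → [-708.8, 3115.8]
Outside: 4581 → excluded.
Retained (n=14): Σ = 13471, mean = 13471/14 = 962.214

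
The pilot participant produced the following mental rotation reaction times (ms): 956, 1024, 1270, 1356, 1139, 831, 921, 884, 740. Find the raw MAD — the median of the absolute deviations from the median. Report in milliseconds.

125 ms

Sorted: 740, 831, 884, 921, 956, 1024, 1139, 1270, 1356 → median = 956
|x − 956|: 0, 68, 314, 400, 183, 125, 35, 72, 216
Sorted deviations: 0, 35, 68, 72, 125, 183, 216, 314, 400 → MAD = 125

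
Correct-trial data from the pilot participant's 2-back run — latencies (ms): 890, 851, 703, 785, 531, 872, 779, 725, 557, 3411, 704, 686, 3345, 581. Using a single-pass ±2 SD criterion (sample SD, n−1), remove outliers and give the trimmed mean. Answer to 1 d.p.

722.0 ms

n = 14, ΣRT = 15420, M = 1101.429
Σ(x−M)² = 12255485.43; s = √(12255485.43/13) = 970.943
Cutoffs: 1101.429 ± 2·970.943 → [-840.5, 3043.3]
Outside: 3345, 3411 → excluded.
Retained (n=12): Σ = 8664, mean = 8664/12 = 722.000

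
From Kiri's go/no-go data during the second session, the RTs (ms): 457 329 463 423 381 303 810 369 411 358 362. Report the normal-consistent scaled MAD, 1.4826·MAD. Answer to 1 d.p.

62.3 ms

Sorted: 303, 329, 358, 362, 369, 381, 411, 423, 457, 463, 810 → median = 381
|x − 381| sorted: 0, 12, 19, 23, 30, 42, 52, 76, 78, 82, 429 → MAD = 42
Robust SD ≈ 1.4826 × 42 = 62.269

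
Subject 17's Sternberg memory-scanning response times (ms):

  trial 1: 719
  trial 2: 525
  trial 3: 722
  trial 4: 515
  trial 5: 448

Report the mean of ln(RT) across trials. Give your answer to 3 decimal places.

6.354

ln(RT): 6.5779, 6.2634, 6.5820, 6.2442, 6.1048
Σ ln(RT) = 31.7722
Mean = 31.7722/5 = 6.35445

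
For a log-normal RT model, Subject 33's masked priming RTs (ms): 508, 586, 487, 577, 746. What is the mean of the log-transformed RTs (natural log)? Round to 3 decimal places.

6.353

ln(RT): 6.2305, 6.3733, 6.1883, 6.3578, 6.6147
Σ ln(RT) = 31.7646
Mean = 31.7646/5 = 6.35293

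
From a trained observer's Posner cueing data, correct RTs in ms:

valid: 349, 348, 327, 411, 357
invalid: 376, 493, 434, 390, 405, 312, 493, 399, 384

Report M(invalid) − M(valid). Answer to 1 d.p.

M(valid) = 1792/5 = 358.400
M(invalid) = 3686/9 = 409.556
Difference = 409.556 − 358.400 = 51.156 ms

51.2 ms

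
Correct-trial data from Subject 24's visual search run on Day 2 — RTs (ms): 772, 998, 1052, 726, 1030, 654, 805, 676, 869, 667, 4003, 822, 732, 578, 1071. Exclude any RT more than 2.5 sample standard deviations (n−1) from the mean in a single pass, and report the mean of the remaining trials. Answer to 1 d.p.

n = 15, ΣRT = 15455, M = 1030.333
Σ(x−M)² = 9812275.33; s = √(9812275.33/14) = 837.184
Cutoffs: 1030.333 ± 2.5·837.184 → [-1062.6, 3123.3]
Outside: 4003 → excluded.
Retained (n=14): Σ = 11452, mean = 11452/14 = 818.000

818.0 ms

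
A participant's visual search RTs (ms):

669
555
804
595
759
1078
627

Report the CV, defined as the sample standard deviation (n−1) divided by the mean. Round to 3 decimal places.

0.245

n = 7, Σ = 5087, M = 726.7143
Σ(x−M)² = 190525.429; s = √(190525.429/6) = 178.1972
CV = 178.1972 / 726.7143 = 0.24521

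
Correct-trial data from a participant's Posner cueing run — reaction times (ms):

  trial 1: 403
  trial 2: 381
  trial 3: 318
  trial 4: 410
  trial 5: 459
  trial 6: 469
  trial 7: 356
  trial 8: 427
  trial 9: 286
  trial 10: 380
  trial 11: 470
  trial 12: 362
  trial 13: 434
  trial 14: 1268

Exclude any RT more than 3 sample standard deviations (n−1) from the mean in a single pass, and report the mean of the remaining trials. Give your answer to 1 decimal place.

n = 14, ΣRT = 6423, M = 458.786
Σ(x−M)² = 744040.36; s = √(744040.36/13) = 239.236
Cutoffs: 458.786 ± 3·239.236 → [-258.9, 1176.5]
Outside: 1268 → excluded.
Retained (n=13): Σ = 5155, mean = 5155/13 = 396.538

396.5 ms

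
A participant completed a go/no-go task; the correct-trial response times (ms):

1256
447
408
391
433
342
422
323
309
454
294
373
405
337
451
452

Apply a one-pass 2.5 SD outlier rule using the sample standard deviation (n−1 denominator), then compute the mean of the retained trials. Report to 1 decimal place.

389.4 ms

n = 16, ΣRT = 7097, M = 443.562
Σ(x−M)² = 748053.94; s = √(748053.94/15) = 223.317
Cutoffs: 443.562 ± 2.5·223.317 → [-114.7, 1001.9]
Outside: 1256 → excluded.
Retained (n=15): Σ = 5841, mean = 5841/15 = 389.400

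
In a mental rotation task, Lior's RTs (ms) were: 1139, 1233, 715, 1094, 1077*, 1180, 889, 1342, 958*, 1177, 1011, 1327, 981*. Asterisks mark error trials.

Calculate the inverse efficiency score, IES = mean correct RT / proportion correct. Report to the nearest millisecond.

Correct trials (n=10): 1139, 1233, 715, 1094, 1180, 889, 1342, 1177, 1011, 1327
Mean correct RT = 11107/10 = 1110.7000 ms
Proportion correct = 10/13
IES = 1110.7000 / (10/13) = 1443.910 ms

1444 ms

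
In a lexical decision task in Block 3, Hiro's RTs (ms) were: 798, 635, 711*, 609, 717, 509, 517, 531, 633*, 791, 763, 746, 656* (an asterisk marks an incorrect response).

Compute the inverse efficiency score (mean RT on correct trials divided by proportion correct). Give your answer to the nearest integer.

860 ms

Correct trials (n=10): 798, 635, 609, 717, 509, 517, 531, 791, 763, 746
Mean correct RT = 6616/10 = 661.6000 ms
Proportion correct = 10/13
IES = 661.6000 / (10/13) = 860.080 ms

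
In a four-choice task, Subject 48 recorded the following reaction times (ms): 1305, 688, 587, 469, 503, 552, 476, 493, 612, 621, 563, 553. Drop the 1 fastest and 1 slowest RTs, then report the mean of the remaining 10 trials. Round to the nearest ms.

565 ms

Sorted: 469, 476, 493, 503, 552, 553, 563, 587, 612, 621, 688, 1305
Drop lowest 1 (469) and highest 1 (1305)
Remaining (n=10): Σ = 5648, mean = 5648/10 = 564.800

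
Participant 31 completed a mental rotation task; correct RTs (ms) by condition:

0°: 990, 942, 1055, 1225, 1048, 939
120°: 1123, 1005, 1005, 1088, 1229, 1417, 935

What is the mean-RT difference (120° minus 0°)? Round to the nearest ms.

81 ms

M(0°) = 6199/6 = 1033.167
M(120°) = 7802/7 = 1114.571
Difference = 1114.571 − 1033.167 = 81.405 ms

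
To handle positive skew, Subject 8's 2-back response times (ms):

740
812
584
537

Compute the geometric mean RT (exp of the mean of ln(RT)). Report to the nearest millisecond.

659 ms

ln(RT): 6.6067, 6.6995, 6.3699, 6.2860
Mean ln(RT) = 25.9620/4 = 6.49051
Geometric mean = exp(6.49051) = 658.86 ms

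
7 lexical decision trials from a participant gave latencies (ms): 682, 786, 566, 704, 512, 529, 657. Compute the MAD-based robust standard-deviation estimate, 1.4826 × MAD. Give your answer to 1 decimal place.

Sorted: 512, 529, 566, 657, 682, 704, 786 → median = 657
|x − 657| sorted: 0, 25, 47, 91, 128, 129, 145 → MAD = 91
Robust SD ≈ 1.4826 × 91 = 134.917

134.9 ms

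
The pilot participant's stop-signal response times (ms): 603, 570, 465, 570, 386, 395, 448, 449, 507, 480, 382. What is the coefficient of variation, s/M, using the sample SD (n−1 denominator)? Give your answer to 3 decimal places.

0.162

n = 11, Σ = 5255, M = 477.7273
Σ(x−M)² = 59876.182; s = √(59876.182/10) = 77.3797
CV = 77.3797 / 477.7273 = 0.16197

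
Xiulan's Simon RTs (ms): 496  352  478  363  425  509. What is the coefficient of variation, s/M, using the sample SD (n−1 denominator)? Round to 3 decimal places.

n = 6, Σ = 2623, M = 437.1667
Σ(x−M)² = 23190.833; s = √(23190.833/5) = 68.1041
CV = 68.1041 / 437.1667 = 0.15579

0.156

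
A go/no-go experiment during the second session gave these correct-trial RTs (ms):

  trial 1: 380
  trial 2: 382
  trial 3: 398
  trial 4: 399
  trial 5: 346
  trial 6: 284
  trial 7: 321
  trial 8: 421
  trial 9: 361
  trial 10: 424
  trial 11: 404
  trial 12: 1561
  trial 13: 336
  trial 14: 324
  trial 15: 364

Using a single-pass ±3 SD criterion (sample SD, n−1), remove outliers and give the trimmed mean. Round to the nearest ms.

367 ms

n = 15, ΣRT = 6705, M = 447.000
Σ(x−M)² = 1351850.00; s = √(1351850.00/14) = 310.742
Cutoffs: 447.000 ± 3·310.742 → [-485.2, 1379.2]
Outside: 1561 → excluded.
Retained (n=14): Σ = 5144, mean = 5144/14 = 367.429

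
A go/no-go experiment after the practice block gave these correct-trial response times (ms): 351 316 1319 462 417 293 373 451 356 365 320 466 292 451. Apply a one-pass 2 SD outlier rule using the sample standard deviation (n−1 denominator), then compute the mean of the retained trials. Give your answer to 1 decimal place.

377.9 ms

n = 14, ΣRT = 6232, M = 445.143
Σ(x−M)² = 872581.71; s = √(872581.71/13) = 259.079
Cutoffs: 445.143 ± 2·259.079 → [-73.0, 963.3]
Outside: 1319 → excluded.
Retained (n=13): Σ = 4913, mean = 4913/13 = 377.923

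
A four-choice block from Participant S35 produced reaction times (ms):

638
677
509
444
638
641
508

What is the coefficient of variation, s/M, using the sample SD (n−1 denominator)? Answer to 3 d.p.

0.155

n = 7, Σ = 4055, M = 579.2857
Σ(x−M)² = 48575.429; s = √(48575.429/6) = 89.9772
CV = 89.9772 / 579.2857 = 0.15532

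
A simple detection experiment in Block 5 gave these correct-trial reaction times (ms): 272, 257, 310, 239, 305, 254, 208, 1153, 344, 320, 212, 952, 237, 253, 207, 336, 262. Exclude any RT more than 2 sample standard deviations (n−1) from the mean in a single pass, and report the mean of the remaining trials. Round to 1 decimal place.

267.7 ms

n = 17, ΣRT = 6121, M = 360.059
Σ(x−M)² = 1136098.94; s = √(1136098.94/16) = 266.470
Cutoffs: 360.059 ± 2·266.470 → [-172.9, 893.0]
Outside: 952, 1153 → excluded.
Retained (n=15): Σ = 4016, mean = 4016/15 = 267.733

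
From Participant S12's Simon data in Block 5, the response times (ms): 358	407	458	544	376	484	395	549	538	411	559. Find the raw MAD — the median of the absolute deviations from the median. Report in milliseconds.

80 ms

Sorted: 358, 376, 395, 407, 411, 458, 484, 538, 544, 549, 559 → median = 458
|x − 458|: 100, 51, 0, 86, 82, 26, 63, 91, 80, 47, 101
Sorted deviations: 0, 26, 47, 51, 63, 80, 82, 86, 91, 100, 101 → MAD = 80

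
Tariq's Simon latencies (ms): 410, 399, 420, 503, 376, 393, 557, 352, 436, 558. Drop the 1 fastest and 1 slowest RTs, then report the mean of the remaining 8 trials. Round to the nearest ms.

437 ms

Sorted: 352, 376, 393, 399, 410, 420, 436, 503, 557, 558
Drop lowest 1 (352) and highest 1 (558)
Remaining (n=8): Σ = 3494, mean = 3494/8 = 436.750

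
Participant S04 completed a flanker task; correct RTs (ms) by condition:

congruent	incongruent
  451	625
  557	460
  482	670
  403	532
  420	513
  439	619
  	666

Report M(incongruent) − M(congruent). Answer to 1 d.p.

124.9 ms

M(congruent) = 2752/6 = 458.667
M(incongruent) = 4085/7 = 583.571
Difference = 583.571 − 458.667 = 124.905 ms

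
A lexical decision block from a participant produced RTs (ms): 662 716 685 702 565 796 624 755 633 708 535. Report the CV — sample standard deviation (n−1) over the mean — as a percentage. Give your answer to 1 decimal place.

n = 11, Σ = 7381, M = 671.0000
Σ(x−M)² = 60698.000; s = √(60698.000/10) = 77.9089
CV = 77.9089 / 671.0000 = 0.11611 = 11.611%

11.6%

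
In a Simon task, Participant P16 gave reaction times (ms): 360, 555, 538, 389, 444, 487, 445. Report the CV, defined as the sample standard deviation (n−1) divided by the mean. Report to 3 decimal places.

n = 7, Σ = 3218, M = 459.7143
Σ(x−M)² = 31359.429; s = √(31359.429/6) = 72.2950
CV = 72.2950 / 459.7143 = 0.15726

0.157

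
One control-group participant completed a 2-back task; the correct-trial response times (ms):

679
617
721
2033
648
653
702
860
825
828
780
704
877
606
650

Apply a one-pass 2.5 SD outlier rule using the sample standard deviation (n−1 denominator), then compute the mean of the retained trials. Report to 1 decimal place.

n = 15, ΣRT = 12183, M = 812.200
Σ(x−M)² = 1707434.40; s = √(1707434.40/14) = 349.227
Cutoffs: 812.200 ± 2.5·349.227 → [-60.9, 1685.3]
Outside: 2033 → excluded.
Retained (n=14): Σ = 10150, mean = 10150/14 = 725.000

725.0 ms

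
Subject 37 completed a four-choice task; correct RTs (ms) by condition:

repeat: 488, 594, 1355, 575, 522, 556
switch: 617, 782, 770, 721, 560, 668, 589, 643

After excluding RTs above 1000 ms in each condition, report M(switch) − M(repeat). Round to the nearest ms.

122 ms

repeat: exclude 1355
M(repeat) = 2735/5 = 547.000
M(switch) = 5350/8 = 668.750
Difference = 668.750 − 547.000 = 121.750 ms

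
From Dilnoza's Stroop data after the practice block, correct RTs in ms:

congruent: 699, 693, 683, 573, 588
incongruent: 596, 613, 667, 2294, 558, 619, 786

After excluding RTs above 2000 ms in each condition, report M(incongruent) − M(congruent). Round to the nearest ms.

-7 ms

incongruent: exclude 2294
M(congruent) = 3236/5 = 647.200
M(incongruent) = 3839/6 = 639.833
Difference = 639.833 − 647.200 = -7.367 ms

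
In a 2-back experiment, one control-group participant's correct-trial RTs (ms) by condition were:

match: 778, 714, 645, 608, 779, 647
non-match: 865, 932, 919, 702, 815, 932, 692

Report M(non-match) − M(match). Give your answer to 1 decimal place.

141.5 ms

M(match) = 4171/6 = 695.167
M(non-match) = 5857/7 = 836.714
Difference = 836.714 − 695.167 = 141.548 ms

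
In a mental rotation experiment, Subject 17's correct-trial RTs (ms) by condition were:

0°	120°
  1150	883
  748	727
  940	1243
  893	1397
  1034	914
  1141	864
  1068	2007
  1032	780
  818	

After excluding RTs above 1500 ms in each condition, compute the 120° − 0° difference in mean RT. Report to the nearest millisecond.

120°: exclude 2007
M(0°) = 8824/9 = 980.444
M(120°) = 6808/7 = 972.571
Difference = 972.571 − 980.444 = -7.873 ms

-8 ms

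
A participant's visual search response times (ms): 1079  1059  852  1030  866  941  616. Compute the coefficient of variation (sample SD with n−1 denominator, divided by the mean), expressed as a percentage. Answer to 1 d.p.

17.6%

n = 7, Σ = 6443, M = 920.4286
Σ(x−M)² = 157097.714; s = √(157097.714/6) = 161.8115
CV = 161.8115 / 920.4286 = 0.17580 = 17.580%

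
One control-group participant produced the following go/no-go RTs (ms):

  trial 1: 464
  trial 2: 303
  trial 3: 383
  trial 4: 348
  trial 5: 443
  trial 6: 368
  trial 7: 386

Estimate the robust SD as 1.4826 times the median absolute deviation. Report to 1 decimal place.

Sorted: 303, 348, 368, 383, 386, 443, 464 → median = 383
|x − 383| sorted: 0, 3, 15, 35, 60, 80, 81 → MAD = 35
Robust SD ≈ 1.4826 × 35 = 51.891

51.9 ms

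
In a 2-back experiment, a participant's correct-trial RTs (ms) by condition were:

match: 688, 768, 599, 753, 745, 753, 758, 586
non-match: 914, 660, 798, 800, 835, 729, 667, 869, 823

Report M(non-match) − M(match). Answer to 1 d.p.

82.1 ms

M(match) = 5650/8 = 706.250
M(non-match) = 7095/9 = 788.333
Difference = 788.333 − 706.250 = 82.083 ms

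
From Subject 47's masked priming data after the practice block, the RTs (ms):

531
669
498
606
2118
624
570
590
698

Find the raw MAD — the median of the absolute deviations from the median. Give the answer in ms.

63 ms

Sorted: 498, 531, 570, 590, 606, 624, 669, 698, 2118 → median = 606
|x − 606|: 75, 63, 108, 0, 1512, 18, 36, 16, 92
Sorted deviations: 0, 16, 18, 36, 63, 75, 92, 108, 1512 → MAD = 63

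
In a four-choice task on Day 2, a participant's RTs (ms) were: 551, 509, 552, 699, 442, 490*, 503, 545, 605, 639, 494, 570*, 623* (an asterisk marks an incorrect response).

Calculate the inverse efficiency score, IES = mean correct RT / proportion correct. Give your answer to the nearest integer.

720 ms

Correct trials (n=10): 551, 509, 552, 699, 442, 503, 545, 605, 639, 494
Mean correct RT = 5539/10 = 553.9000 ms
Proportion correct = 10/13
IES = 553.9000 / (10/13) = 720.070 ms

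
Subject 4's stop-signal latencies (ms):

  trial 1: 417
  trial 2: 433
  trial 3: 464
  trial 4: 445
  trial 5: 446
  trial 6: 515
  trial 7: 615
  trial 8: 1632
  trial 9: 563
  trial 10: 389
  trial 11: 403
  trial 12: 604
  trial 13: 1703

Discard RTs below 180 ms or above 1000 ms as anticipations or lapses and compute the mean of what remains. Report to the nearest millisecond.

481 ms

Excluded: 1632, 1703
Retained (n=11): Σ = 5294
Mean = 5294/11 = 481.2727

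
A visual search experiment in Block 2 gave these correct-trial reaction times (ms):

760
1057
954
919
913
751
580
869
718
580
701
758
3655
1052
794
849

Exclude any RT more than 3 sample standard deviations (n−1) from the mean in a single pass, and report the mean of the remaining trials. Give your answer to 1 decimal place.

n = 16, ΣRT = 15910, M = 994.375
Σ(x−M)² = 7853005.75; s = √(7853005.75/15) = 723.556
Cutoffs: 994.375 ± 3·723.556 → [-1176.3, 3165.0]
Outside: 3655 → excluded.
Retained (n=15): Σ = 12255, mean = 12255/15 = 817.000

817.0 ms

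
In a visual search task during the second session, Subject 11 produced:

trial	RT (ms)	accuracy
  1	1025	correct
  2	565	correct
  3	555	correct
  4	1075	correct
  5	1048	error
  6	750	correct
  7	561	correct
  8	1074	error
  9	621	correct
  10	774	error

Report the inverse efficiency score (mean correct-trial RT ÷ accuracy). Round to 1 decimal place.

Correct trials (n=7): 1025, 565, 555, 1075, 750, 561, 621
Mean correct RT = 5152/7 = 736.0000 ms
Proportion correct = 7/10
IES = 736.0000 / (7/10) = 1051.429 ms

1051.4 ms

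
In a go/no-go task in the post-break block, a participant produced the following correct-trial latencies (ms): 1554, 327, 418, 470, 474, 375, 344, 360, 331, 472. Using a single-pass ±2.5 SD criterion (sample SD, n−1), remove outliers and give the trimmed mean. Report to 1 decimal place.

n = 10, ΣRT = 5125, M = 512.500
Σ(x−M)² = 1236488.50; s = √(1236488.50/9) = 370.658
Cutoffs: 512.500 ± 2.5·370.658 → [-414.1, 1439.1]
Outside: 1554 → excluded.
Retained (n=9): Σ = 3571, mean = 3571/9 = 396.778

396.8 ms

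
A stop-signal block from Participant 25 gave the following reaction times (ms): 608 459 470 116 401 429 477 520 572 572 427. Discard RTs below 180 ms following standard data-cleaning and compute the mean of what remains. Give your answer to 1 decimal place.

493.5 ms

Excluded: 116
Retained (n=10): Σ = 4935
Mean = 4935/10 = 493.5000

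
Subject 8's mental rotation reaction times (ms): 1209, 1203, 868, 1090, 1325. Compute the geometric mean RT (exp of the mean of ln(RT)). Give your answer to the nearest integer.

1128 ms

ln(RT): 7.0975, 7.0926, 6.7662, 6.9939, 7.1892
Mean ln(RT) = 35.1394/5 = 7.02788
Geometric mean = exp(7.02788) = 1127.64 ms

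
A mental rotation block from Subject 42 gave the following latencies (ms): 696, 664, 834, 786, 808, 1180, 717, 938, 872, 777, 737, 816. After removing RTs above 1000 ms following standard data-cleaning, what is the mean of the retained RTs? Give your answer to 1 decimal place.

Excluded: 1180
Retained (n=11): Σ = 8645
Mean = 8645/11 = 785.9091

785.9 ms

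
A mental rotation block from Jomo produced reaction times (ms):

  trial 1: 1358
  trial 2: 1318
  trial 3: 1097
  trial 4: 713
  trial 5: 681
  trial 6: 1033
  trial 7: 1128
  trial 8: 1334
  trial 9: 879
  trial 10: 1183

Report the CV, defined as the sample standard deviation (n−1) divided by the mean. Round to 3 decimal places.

n = 10, Σ = 10724, M = 1072.4000
Σ(x−M)² = 547568.400; s = √(547568.400/9) = 246.6595
CV = 246.6595 / 1072.4000 = 0.23001

0.230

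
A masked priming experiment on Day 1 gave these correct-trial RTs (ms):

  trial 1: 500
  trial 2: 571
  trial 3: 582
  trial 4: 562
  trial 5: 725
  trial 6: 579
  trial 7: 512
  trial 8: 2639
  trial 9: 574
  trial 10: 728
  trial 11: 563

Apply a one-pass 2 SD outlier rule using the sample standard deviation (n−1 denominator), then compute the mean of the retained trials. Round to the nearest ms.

590 ms

n = 11, ΣRT = 8535, M = 775.909
Σ(x−M)² = 3871984.91; s = √(3871984.91/10) = 622.253
Cutoffs: 775.909 ± 2·622.253 → [-468.6, 2020.4]
Outside: 2639 → excluded.
Retained (n=10): Σ = 5896, mean = 5896/10 = 589.600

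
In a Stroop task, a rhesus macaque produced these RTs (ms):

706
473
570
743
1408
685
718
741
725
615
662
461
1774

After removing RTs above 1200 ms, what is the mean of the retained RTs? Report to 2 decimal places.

645.36 ms

Excluded: 1408, 1774
Retained (n=11): Σ = 7099
Mean = 7099/11 = 645.3636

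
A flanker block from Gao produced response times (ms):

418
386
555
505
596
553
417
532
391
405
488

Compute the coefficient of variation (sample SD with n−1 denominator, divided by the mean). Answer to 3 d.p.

n = 11, Σ = 5246, M = 476.9091
Σ(x−M)² = 57892.909; s = √(57892.909/10) = 76.0874
CV = 76.0874 / 476.9091 = 0.15954

0.160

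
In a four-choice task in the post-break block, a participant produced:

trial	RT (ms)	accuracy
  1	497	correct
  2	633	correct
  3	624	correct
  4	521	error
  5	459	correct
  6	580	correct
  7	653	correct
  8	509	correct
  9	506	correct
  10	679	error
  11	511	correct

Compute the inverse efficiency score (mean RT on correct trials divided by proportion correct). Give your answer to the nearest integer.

Correct trials (n=9): 497, 633, 624, 459, 580, 653, 509, 506, 511
Mean correct RT = 4972/9 = 552.4444 ms
Proportion correct = 9/11
IES = 552.4444 / (9/11) = 675.210 ms

675 ms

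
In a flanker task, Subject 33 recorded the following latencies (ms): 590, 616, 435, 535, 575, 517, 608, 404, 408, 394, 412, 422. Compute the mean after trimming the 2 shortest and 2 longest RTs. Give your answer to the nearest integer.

Sorted: 394, 404, 408, 412, 422, 435, 517, 535, 575, 590, 608, 616
Drop lowest 2 (394, 404) and highest 2 (608, 616)
Remaining (n=8): Σ = 3894, mean = 3894/8 = 486.750

487 ms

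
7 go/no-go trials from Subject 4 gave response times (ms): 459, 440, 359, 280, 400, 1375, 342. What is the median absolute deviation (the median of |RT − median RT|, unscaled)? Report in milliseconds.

Sorted: 280, 342, 359, 400, 440, 459, 1375 → median = 400
|x − 400|: 59, 40, 41, 120, 0, 975, 58
Sorted deviations: 0, 40, 41, 58, 59, 120, 975 → MAD = 58

58 ms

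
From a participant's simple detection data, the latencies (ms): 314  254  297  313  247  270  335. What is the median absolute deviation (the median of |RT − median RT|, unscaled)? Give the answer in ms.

Sorted: 247, 254, 270, 297, 313, 314, 335 → median = 297
|x − 297|: 17, 43, 0, 16, 50, 27, 38
Sorted deviations: 0, 16, 17, 27, 38, 43, 50 → MAD = 27

27 ms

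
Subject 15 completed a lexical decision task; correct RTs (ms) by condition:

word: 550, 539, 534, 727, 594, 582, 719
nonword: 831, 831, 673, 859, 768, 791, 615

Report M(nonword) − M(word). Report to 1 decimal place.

160.4 ms

M(word) = 4245/7 = 606.429
M(nonword) = 5368/7 = 766.857
Difference = 766.857 − 606.429 = 160.429 ms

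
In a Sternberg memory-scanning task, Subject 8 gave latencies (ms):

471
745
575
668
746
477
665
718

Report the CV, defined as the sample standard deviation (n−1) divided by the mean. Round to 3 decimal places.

0.178

n = 8, Σ = 5065, M = 633.1250
Σ(x−M)² = 88730.875; s = √(88730.875/7) = 112.5870
CV = 112.5870 / 633.1250 = 0.17783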